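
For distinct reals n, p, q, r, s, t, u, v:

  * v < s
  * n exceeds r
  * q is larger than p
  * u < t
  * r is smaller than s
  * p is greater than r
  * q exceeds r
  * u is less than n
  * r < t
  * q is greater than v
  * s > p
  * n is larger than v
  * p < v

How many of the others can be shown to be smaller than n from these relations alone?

4

From n the given relations immediately reach r, v, u.
From those, p — 4 in total.
Nothing else is reachable below n; 4 in all.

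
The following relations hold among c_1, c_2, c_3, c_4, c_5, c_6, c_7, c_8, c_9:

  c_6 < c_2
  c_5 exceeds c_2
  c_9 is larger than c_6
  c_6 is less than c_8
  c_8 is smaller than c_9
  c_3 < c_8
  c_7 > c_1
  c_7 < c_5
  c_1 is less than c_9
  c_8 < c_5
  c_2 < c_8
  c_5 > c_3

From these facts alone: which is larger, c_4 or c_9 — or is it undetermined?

Following every chain through c_4: nothing is chained to c_4.
c_9 is not reached, and no chain runs the other way from c_9 to c_4.
So the given relations leave the order of c_4 and c_9 undetermined.

undetermined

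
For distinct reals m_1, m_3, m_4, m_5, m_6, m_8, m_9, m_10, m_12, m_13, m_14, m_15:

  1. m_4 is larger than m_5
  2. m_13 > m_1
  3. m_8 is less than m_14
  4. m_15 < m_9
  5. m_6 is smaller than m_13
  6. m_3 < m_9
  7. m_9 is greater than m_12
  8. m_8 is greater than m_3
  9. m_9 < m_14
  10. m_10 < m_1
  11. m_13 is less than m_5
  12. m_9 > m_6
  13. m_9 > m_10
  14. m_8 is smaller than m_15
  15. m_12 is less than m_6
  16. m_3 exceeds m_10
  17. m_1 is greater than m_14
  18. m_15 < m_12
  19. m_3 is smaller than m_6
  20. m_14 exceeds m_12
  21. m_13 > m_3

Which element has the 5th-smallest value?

Chaining the given pairs: m_10 < m_3 < m_8 < m_15 < m_12 < m_6 < m_9 < m_14 < m_1 < m_13 < m_5 < m_4.
Counting 5 from the smallest end gives m_12.

m_12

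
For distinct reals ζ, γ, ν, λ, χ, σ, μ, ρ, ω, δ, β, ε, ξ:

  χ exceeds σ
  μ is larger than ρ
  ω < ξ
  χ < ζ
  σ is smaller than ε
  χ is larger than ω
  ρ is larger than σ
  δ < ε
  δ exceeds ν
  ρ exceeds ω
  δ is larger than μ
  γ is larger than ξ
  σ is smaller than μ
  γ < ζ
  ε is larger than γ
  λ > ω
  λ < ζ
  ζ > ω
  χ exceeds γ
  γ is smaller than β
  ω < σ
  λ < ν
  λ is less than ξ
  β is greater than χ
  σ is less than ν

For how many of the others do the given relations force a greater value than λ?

Directly above λ: ξ, ν, ζ.
One step further: γ, δ (5 so far).
One step further: χ, β, ε (8 so far).
No other element is forced above λ by the given relations, so the count is 8.

8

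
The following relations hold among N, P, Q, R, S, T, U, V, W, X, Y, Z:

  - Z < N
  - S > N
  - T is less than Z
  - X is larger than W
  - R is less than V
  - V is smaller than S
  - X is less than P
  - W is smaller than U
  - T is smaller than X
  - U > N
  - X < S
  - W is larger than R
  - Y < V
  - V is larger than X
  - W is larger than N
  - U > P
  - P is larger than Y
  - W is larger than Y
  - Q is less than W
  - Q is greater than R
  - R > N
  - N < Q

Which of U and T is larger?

Link the given pairs in sequence: T < Z; Z < N; N < R; R < Q; Q < W; W < X; X < P; P < U.
Chaining these gives T < Z < N < R < Q < W < X < P < U.
So T < U; U is the larger of the two.

U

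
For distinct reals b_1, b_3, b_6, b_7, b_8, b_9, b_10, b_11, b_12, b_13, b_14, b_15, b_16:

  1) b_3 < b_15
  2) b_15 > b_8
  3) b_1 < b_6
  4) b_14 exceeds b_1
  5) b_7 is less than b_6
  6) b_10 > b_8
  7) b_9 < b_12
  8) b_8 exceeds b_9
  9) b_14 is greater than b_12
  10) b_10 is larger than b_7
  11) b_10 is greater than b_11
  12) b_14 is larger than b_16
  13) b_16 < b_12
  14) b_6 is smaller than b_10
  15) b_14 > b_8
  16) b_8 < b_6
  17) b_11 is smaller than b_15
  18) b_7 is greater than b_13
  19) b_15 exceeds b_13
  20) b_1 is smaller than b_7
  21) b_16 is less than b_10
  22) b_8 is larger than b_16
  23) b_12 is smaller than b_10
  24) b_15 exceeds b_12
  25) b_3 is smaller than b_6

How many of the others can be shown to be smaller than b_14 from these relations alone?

5

The elements the relations force below b_14 are b_16, b_9, b_1, b_12, b_8 — no chain reaches any other.
That is 5.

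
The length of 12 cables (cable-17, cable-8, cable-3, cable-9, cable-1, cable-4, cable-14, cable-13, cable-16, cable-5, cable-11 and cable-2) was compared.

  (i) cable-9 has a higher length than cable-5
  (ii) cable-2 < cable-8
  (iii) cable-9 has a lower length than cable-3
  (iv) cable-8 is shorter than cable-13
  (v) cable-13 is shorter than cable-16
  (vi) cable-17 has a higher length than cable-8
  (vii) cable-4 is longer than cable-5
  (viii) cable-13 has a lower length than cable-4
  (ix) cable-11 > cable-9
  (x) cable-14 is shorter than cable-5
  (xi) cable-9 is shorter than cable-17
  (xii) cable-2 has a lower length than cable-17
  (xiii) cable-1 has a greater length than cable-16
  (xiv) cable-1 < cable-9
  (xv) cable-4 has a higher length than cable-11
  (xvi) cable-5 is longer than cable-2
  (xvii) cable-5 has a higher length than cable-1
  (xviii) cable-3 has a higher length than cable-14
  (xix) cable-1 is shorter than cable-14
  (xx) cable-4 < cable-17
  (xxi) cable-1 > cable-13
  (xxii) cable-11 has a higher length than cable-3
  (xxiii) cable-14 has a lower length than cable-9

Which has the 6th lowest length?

The consecutive relations fix a unique order: cable-2 < cable-8 < cable-13 < cable-16 < cable-1 < cable-14 < cable-5 < cable-9 < cable-3 < cable-11 < cable-4 < cable-17.
Counting 6 from the smallest end gives cable-14.

cable-14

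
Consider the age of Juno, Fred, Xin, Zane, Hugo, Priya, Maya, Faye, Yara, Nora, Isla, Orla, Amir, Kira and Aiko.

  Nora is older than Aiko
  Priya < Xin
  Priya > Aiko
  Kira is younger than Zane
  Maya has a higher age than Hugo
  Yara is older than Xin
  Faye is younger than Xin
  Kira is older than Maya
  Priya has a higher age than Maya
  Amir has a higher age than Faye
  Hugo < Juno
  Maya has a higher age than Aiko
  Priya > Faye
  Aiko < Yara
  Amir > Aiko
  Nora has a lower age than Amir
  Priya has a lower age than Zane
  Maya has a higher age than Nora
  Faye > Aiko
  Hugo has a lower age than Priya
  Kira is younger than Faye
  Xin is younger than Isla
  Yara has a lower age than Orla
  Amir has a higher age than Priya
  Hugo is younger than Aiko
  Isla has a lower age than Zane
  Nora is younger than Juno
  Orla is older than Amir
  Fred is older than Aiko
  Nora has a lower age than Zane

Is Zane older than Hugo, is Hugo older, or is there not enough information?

Zane

Link the given pairs in sequence: Hugo < Aiko; Aiko < Nora; Nora < Maya; Maya < Kira; Kira < Faye; Faye < Priya; Priya < Xin; Xin < Isla; Isla < Zane.
Together: Hugo < Aiko < Nora < Maya < Kira < Faye < Priya < Xin < Isla < Zane.
So Zane is older.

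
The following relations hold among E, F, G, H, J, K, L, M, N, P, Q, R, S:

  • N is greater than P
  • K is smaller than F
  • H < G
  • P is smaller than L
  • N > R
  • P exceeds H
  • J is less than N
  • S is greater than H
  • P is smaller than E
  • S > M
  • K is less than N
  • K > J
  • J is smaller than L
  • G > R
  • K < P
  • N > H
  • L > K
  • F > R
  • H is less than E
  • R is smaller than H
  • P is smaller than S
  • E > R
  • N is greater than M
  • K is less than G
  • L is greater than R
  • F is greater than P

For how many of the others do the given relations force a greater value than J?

8

Directly above J: K, N, L.
One step further: P, G, F (6 so far).
One step further: S, E (8 so far).
Nothing else is reachable above J; 8 in all.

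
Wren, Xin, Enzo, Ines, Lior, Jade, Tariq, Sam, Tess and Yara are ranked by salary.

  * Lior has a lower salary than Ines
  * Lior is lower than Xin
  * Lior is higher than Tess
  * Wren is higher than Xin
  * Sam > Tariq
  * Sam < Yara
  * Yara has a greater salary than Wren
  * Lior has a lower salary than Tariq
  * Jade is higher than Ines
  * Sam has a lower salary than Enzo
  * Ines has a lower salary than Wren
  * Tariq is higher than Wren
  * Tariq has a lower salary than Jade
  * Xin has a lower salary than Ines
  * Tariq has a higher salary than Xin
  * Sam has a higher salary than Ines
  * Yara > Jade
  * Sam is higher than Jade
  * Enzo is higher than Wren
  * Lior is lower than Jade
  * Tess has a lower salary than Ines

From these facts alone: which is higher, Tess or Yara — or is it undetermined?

Yara

Following the relations from Tess: Tess < Lior < Xin < Ines < Wren < Tariq < Jade < Sam < Yara.
So Yara is higher.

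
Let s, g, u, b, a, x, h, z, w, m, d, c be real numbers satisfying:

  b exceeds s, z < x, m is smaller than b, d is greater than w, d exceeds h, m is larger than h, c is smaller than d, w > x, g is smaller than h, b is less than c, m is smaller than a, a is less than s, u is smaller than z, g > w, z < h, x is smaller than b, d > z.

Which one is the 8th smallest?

Piecing the relations together gives one ordering: u < z < x < w < g < h < m < a < s < b < c < d.
Counting 8 from the smallest end gives a.

a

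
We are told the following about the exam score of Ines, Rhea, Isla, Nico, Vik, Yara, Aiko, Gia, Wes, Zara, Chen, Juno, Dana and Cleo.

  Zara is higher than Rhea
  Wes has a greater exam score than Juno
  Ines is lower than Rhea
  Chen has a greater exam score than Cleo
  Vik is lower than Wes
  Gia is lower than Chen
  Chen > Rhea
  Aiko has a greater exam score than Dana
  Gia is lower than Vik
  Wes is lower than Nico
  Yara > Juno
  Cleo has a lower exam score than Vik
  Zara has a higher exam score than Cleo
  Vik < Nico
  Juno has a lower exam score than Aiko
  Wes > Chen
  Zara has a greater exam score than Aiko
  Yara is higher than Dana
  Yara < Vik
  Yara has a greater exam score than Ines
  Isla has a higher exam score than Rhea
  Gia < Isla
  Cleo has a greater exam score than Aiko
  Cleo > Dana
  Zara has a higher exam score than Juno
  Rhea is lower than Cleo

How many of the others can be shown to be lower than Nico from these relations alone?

11

The elements the relations force below Nico are Dana, Ines, Juno, Rhea, Aiko, Gia, Cleo, Yara, Vik, Chen, Wes — no chain reaches any other.
That is 11.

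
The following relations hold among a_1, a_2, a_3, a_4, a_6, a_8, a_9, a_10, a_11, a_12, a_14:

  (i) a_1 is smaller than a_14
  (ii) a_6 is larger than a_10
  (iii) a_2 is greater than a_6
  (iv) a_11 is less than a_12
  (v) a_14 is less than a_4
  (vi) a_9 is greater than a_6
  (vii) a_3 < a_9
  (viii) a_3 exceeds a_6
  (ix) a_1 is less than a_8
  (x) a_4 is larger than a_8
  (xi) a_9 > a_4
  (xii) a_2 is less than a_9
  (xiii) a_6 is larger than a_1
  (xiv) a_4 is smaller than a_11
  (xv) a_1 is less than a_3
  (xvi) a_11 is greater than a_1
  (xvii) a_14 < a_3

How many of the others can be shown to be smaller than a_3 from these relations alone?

The elements the relations force below a_3 are a_1, a_10, a_6, a_14 — no chain reaches any other.
That is 4.

4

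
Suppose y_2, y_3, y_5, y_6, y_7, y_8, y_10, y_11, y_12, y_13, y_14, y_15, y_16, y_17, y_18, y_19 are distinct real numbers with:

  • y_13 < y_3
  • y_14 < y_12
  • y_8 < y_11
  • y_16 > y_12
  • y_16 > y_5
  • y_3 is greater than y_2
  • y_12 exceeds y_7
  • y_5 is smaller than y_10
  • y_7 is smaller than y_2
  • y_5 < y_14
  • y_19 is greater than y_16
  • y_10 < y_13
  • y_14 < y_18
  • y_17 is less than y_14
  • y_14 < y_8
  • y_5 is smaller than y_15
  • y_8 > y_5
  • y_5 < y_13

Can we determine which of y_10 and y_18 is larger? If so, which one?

Following every chain through y_10: above y_10 we get y_13, y_3; below y_10 we get y_5.
y_18 is not reached, and no chain runs the other way from y_18 to y_10.
So the given relations leave the order of y_10 and y_18 undetermined.

undetermined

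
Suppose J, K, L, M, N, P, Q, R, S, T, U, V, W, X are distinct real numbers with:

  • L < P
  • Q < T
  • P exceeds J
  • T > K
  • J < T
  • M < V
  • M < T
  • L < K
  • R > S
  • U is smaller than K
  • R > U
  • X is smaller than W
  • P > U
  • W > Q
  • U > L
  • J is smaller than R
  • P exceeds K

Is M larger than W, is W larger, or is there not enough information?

undetermined

Following every chain through M: above M we get V, T.
W is not reached, and no chain runs the other way from W to M.
So the given relations leave the order of M and W undetermined.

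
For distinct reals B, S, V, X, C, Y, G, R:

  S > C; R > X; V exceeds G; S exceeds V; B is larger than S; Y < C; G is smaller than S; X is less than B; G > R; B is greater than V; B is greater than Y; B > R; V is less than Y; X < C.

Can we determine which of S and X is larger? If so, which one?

X < R and R < G give X < G.
With G < V: X < R < G < V.
Then V < Y extends the chain to Y.
Then Y < C extends the chain to C.
With C < S: X < R < G < V < Y < C < S.
So S is larger.

S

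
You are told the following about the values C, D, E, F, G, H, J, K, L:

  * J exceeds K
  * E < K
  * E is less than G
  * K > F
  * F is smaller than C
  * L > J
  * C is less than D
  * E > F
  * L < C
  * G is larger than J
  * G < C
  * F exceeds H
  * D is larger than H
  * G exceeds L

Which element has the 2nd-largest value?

The consecutive relations fix a unique order: H < F < E < K < J < L < G < C < D.
The 2nd largest is C.

C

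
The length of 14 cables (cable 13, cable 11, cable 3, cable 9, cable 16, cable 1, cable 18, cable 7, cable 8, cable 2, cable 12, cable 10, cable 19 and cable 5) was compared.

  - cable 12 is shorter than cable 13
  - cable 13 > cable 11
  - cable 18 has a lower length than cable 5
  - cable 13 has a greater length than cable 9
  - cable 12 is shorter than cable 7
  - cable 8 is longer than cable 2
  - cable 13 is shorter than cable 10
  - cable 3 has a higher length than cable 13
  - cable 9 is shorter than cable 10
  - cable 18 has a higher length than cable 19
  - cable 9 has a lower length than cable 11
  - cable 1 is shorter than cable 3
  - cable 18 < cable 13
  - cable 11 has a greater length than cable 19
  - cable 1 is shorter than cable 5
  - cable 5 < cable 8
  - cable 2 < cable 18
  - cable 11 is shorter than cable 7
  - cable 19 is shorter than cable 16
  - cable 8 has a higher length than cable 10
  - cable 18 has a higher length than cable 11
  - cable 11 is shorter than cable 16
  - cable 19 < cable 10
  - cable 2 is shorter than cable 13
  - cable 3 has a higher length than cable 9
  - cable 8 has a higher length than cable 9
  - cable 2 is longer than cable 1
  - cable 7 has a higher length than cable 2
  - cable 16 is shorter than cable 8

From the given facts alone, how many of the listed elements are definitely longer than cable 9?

9

From cable 9 the given relations immediately reach cable 11, cable 13, cable 3, cable 10, cable 8.
From those, cable 16, cable 18, cable 7 — 8 in total.
From those, cable 5 — 9 in total.
No other element is forced above cable 9 by the given relations, so the count is 9.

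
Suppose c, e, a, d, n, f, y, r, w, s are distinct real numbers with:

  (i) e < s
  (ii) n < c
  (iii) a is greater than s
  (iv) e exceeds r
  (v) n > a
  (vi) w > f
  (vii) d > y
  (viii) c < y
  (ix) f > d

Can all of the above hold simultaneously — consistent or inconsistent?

Every relation is compatible with r < e < s < a < n < c < y < d < f < w; the set is consistent.

consistent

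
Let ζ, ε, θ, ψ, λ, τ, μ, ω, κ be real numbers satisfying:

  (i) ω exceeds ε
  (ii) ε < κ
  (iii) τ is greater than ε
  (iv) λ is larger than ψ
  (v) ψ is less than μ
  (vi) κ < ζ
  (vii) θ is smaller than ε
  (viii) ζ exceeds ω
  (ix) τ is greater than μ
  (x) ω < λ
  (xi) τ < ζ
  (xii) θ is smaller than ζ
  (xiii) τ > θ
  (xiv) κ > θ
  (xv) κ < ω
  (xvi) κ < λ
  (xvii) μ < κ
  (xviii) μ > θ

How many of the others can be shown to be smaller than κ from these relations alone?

The elements the relations force below κ are θ, ψ, ε, μ — no chain reaches any other.
That is 4.

4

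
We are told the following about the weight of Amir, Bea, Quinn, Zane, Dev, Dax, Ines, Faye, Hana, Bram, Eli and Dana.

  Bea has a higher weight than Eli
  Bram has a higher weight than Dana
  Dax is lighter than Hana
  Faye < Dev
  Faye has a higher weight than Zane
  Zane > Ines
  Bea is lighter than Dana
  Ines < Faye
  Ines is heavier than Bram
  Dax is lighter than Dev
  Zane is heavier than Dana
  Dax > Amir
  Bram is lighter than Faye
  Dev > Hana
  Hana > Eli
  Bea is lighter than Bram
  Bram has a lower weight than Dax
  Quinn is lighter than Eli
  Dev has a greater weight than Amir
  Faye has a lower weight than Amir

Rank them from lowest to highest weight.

Quinn < Eli < Bea < Dana < Bram < Ines < Zane < Faye < Amir < Dax < Hana < Dev

Nothing is placed below Quinn, so it is least; from there Quinn < Eli; Eli < Bea; Bea < Dana; Dana < Bram; Bram < Ines; Ines < Zane; Zane < Faye; Faye < Amir; Amir < Dax; Dax < Hana; Hana < Dev, each given directly.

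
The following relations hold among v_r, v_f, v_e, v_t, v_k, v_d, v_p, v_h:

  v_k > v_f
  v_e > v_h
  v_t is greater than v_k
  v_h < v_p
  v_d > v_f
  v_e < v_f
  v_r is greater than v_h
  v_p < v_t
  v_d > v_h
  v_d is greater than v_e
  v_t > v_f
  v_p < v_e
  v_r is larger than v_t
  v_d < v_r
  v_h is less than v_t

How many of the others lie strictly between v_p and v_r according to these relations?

5

Chaining upward from v_p reaches: v_e, v_f, v_k, v_d, v_t.
Chaining downward from v_r reaches: v_h, v_e, v_f, v_k, v_d, v_t.
Strictly between v_p and v_r are those in both lists: v_e, v_f, v_k, v_d, v_t — 5 elements.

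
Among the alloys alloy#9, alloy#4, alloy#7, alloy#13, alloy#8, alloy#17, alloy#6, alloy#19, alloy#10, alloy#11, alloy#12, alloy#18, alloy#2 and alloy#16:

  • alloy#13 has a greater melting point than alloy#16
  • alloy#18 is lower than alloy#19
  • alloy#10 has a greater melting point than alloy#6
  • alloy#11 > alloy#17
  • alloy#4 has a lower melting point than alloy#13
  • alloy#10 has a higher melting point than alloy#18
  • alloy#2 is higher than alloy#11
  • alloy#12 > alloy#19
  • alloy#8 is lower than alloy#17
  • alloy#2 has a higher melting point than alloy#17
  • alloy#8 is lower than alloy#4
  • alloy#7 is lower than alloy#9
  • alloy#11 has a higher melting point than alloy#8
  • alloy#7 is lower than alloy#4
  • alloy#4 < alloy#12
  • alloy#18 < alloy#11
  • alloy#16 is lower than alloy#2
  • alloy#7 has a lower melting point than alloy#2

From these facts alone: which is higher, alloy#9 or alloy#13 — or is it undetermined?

Following every chain through alloy#9: below alloy#9 we get alloy#7.
alloy#13 is not reached, and no chain runs the other way from alloy#13 to alloy#9.
So the given relations leave the order of alloy#9 and alloy#13 undetermined.

undetermined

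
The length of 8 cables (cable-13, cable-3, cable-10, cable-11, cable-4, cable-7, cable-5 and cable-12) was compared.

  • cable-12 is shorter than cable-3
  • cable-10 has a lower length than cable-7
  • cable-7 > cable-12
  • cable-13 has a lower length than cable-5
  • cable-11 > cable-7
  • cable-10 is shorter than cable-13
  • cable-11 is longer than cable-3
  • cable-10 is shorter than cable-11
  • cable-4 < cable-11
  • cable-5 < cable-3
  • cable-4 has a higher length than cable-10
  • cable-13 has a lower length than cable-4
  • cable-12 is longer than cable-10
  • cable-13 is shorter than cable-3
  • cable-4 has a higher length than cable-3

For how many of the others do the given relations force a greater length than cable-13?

Directly above cable-13: cable-5, cable-3, cable-4.
One step further: cable-11 (4 so far).
Nothing else is reachable above cable-13; 4 in all.

4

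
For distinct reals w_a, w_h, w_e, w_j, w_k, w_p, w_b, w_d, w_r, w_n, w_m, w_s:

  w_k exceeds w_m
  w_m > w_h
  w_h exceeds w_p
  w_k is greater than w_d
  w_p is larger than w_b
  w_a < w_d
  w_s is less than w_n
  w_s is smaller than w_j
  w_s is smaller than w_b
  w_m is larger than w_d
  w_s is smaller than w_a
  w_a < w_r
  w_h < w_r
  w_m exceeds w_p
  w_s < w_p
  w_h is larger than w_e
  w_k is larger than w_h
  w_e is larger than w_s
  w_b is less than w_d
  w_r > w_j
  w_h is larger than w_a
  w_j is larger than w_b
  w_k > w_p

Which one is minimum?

Chaining upward from w_s: directly above it, w_b, w_a, w_p, w_e, w_j, w_n; then w_d, w_h, w_m, w_k, w_r.
That covers every other element, and nothing is given below w_s, so w_s is the minimum.

w_s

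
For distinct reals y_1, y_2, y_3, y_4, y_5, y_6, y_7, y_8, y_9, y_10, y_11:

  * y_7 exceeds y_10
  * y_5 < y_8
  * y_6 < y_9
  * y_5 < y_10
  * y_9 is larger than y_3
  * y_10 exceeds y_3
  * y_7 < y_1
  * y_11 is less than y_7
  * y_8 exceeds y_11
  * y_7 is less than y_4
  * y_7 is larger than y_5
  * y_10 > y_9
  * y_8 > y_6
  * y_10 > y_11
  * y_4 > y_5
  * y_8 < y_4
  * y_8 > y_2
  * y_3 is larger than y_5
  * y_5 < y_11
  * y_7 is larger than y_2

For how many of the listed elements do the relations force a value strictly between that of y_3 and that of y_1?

The relations place y_3 below y_1. An element lies strictly between them when it is forced above y_3 and also forced below y_1.
Above y_3: {y_9, y_10, y_7, y_4}. Below y_1: {y_5, y_11, y_2, y_6, y_9, y_10, y_7}.
Intersection: {y_9, y_10, y_7} — 3.

3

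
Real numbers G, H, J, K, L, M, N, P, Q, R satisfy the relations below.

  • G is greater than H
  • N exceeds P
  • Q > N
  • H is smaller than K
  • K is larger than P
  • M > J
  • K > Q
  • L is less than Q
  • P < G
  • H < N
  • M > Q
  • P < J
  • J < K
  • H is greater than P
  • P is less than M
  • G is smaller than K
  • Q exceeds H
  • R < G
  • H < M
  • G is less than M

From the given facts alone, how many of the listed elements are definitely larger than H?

From H the given relations immediately reach N, Q, G, M, K.
Nothing else is reachable above H; 5 in all.

5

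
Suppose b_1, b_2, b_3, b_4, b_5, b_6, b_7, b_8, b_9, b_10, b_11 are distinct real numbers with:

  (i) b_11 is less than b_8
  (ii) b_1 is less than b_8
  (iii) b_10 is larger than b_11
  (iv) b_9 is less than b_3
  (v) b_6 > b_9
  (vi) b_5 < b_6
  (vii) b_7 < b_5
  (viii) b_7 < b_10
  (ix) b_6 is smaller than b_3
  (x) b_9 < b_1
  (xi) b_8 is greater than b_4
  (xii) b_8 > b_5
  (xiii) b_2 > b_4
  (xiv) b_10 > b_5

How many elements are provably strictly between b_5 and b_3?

1

The relations place b_5 below b_3. An element lies strictly between them when it is forced above b_5 and also forced below b_3.
Above b_5: {b_10, b_6, b_8}. Below b_3: {b_7, b_9, b_6}.
Intersection: {b_6} — 1.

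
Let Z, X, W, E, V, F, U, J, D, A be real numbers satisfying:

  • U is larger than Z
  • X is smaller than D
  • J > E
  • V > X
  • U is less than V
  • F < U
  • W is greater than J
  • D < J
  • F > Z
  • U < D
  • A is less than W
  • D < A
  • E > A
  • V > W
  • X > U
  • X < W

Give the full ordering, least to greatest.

Z < F < U < X < D < A < E < J < W < V

Each adjacent pair is fixed by a given relation: Z < F; F < U; U < X; X < D; D < A; A < E; E < J; J < W; W < V. Chaining them end to end gives the full order.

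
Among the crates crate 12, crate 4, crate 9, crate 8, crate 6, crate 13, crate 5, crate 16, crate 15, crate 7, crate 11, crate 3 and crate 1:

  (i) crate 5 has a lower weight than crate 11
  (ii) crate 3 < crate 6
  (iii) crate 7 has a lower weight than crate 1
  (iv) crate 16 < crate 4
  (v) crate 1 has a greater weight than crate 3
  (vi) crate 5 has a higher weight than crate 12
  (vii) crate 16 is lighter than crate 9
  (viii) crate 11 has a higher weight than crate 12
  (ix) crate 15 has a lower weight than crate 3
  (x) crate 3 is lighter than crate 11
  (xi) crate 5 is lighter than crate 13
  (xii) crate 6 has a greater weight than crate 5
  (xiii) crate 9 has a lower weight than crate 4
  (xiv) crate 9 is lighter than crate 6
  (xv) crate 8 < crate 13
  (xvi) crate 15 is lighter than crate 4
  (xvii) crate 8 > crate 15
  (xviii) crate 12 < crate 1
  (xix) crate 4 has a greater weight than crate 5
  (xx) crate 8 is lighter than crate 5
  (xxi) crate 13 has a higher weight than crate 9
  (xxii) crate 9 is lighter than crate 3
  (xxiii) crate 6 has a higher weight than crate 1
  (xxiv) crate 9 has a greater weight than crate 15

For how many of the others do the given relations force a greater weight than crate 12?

6

The elements the relations force above crate 12 are crate 5, crate 1, crate 13, crate 4, crate 6, crate 11 — no chain reaches any other.
That is 6.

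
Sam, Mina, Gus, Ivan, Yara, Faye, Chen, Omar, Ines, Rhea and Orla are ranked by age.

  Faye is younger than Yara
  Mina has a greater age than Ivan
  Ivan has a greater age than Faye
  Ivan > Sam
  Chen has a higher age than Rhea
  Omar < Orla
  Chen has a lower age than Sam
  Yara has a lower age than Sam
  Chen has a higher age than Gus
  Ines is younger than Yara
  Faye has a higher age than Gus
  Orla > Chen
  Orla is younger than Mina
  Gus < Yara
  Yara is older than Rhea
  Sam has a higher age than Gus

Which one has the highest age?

Chaining downward from Mina: directly below it, Orla, Ivan; then Omar, Faye, Chen, Sam; then Gus, Rhea, Yara; then Ines.
That covers every other element, and nothing is given above Mina, so Mina is the highest age.

Mina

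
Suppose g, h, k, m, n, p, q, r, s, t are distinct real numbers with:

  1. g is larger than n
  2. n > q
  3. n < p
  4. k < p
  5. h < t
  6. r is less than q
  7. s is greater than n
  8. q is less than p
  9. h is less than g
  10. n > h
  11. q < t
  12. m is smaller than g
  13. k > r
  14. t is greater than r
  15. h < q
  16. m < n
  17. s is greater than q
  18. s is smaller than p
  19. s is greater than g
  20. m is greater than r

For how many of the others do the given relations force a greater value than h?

From h the given relations immediately reach q, n, g, t.
From those, s, p — 6 in total.
Nothing else is reachable above h; 6 in all.

6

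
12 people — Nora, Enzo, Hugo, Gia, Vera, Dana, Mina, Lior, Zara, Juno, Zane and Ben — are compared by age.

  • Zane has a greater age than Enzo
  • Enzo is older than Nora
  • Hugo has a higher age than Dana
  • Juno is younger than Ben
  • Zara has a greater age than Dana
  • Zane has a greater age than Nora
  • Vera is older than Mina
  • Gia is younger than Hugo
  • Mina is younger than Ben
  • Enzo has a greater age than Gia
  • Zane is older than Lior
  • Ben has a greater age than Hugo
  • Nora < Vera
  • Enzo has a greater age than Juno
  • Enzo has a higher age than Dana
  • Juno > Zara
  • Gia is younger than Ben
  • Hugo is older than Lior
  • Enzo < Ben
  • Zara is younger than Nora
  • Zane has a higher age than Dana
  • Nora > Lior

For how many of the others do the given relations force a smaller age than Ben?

9

The elements the relations force below Ben are Dana, Zara, Gia, Lior, Hugo, Mina, Nora, Juno, Enzo — no chain reaches any other.
That is 9.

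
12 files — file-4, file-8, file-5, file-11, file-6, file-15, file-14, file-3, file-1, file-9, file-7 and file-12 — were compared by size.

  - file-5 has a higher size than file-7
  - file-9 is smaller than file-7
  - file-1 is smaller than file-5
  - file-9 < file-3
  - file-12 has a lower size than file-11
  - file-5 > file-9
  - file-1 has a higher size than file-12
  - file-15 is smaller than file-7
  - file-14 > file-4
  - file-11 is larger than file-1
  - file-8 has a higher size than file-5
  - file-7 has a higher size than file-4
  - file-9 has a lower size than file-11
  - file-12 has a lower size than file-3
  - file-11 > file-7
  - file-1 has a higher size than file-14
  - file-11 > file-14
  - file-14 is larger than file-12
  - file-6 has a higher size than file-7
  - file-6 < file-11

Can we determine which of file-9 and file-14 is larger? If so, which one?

Following every chain through file-9: above file-9 we get file-3, file-7, file-6, file-5, file-11, file-8.
file-14 is not reached, and no chain runs the other way from file-14 to file-9.
So the given relations leave the order of file-9 and file-14 undetermined.

undetermined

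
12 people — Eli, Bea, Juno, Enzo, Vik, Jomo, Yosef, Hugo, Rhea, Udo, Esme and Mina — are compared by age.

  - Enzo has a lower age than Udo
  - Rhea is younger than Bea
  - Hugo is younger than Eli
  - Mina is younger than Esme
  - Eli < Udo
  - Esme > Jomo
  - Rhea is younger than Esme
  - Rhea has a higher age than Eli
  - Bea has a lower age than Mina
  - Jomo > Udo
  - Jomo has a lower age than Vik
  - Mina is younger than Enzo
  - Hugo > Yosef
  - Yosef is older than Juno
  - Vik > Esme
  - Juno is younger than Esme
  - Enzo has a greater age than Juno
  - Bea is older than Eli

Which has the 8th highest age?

Rhea

The consecutive relations fix a unique order: Juno < Yosef < Hugo < Eli < Rhea < Bea < Mina < Enzo < Udo < Jomo < Esme < Vik.
Counting 8 from the largest end gives Rhea.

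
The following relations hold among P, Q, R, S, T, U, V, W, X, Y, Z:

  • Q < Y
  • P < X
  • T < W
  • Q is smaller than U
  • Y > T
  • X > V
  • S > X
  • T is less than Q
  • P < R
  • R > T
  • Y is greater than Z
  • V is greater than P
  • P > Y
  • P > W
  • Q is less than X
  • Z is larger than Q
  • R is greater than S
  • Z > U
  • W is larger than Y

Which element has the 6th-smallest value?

W

The consecutive relations fix a unique order: T < Q < U < Z < Y < W < P < V < X < S < R.
The 6th smallest is W.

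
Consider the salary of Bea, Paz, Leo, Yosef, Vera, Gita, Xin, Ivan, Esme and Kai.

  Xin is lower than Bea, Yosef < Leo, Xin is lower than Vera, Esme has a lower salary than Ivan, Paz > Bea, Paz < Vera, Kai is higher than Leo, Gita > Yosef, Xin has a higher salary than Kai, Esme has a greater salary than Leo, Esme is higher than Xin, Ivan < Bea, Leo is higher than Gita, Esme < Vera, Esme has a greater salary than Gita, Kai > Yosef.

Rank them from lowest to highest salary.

The consecutive links are each given: Yosef < Gita; Gita < Leo; Leo < Kai; Kai < Xin; Xin < Esme; Esme < Ivan; Ivan < Bea; Bea < Paz; Paz < Vera.

Yosef < Gita < Leo < Kai < Xin < Esme < Ivan < Bea < Paz < Vera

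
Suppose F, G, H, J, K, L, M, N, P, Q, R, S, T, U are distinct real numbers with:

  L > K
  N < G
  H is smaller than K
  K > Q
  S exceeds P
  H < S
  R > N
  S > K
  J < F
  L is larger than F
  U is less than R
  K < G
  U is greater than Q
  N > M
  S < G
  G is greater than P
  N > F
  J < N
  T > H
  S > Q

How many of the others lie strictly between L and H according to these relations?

The relations place H below L. An element lies strictly between them when it is forced above H and also forced below L.
Above H: {K, S, G, T}. Below L: {J, Q, K, F}.
Intersection: {K} — 1.

1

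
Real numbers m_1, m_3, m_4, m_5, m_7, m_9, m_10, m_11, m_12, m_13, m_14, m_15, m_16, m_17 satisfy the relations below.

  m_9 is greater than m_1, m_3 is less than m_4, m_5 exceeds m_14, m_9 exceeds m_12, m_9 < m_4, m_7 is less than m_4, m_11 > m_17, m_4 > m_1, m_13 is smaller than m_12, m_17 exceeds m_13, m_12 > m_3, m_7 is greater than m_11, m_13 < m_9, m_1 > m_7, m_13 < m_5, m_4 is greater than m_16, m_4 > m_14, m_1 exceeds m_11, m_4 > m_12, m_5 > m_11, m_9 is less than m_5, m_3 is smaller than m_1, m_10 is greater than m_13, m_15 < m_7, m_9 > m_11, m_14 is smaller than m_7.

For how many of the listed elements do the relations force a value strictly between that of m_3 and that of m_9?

2

The relations place m_3 below m_9. An element lies strictly between them when it is forced above m_3 and also forced below m_9.
Above m_3: {m_12, m_1, m_5, m_4}. Below m_9: {m_13, m_17, m_11, m_15, m_14, m_7, m_12, m_1}.
Intersection: {m_12, m_1} — 2.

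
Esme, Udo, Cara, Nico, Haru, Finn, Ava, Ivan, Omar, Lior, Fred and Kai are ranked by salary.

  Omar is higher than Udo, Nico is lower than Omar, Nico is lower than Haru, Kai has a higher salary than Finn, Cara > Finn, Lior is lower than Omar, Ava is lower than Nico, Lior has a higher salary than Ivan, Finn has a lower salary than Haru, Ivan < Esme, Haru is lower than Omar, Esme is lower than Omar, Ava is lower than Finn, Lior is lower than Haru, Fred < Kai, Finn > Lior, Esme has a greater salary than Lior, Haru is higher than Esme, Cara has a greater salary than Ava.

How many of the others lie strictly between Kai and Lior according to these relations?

1

The relations place Lior below Kai. An element lies strictly between them when it is forced above Lior and also forced below Kai.
Above Lior: {Esme, Finn, Haru, Omar, Cara}. Below Kai: {Ivan, Ava, Finn, Fred}.
Intersection: {Finn} — 1.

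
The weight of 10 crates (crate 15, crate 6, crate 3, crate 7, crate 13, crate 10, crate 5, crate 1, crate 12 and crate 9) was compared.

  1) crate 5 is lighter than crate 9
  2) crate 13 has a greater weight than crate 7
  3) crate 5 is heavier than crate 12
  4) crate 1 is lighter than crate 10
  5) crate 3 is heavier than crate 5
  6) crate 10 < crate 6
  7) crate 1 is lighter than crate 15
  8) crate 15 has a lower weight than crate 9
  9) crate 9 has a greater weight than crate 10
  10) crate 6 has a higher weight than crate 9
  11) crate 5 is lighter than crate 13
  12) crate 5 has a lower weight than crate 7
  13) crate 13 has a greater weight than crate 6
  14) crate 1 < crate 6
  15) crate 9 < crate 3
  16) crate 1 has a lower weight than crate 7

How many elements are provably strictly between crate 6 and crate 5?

1

The relations place crate 5 below crate 6. An element lies strictly between them when it is forced above crate 5 and also forced below crate 6.
Above crate 5: {crate 9, crate 3, crate 7, crate 13}. Below crate 6: {crate 12, crate 1, crate 15, crate 10, crate 9}.
Intersection: {crate 9} — 1.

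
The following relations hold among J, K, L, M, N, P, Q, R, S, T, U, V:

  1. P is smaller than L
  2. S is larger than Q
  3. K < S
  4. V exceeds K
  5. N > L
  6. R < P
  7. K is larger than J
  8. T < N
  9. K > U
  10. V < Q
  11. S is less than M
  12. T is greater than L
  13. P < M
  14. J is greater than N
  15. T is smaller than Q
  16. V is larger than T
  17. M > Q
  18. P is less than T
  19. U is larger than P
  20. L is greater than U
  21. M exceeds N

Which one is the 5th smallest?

The consecutive relations fix a unique order: R < P < U < L < T < N < J < K < V < Q < S < M.
Counting 5 from the smallest end gives T.

T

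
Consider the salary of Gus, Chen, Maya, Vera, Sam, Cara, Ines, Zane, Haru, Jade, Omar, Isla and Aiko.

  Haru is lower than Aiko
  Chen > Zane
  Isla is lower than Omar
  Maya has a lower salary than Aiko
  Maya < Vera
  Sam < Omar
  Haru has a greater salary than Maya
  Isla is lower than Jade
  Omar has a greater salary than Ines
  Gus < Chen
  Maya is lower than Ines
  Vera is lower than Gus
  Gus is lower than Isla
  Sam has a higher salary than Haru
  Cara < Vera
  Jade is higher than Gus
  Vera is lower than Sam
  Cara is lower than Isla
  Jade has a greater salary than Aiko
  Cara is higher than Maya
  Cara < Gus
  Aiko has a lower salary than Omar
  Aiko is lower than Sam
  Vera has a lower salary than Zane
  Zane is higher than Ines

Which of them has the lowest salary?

Maya

Haru is not least since Maya < Haru; Cara is not least since Maya < Cara; Aiko is not least since Haru < Aiko; Vera is not least since Cara < Vera; Gus is not least since Cara < Gus; Ines is not least since Maya < Ines; Isla is not least since Gus < Isla; Zane is not least since Ines < Zane; Sam is not least since Vera < Sam; Omar is not least since Aiko < Omar; Chen is not least since Zane < Chen; Jade is not least since Aiko < Jade.
Only Maya has nothing below it, so Maya is the lowest salary.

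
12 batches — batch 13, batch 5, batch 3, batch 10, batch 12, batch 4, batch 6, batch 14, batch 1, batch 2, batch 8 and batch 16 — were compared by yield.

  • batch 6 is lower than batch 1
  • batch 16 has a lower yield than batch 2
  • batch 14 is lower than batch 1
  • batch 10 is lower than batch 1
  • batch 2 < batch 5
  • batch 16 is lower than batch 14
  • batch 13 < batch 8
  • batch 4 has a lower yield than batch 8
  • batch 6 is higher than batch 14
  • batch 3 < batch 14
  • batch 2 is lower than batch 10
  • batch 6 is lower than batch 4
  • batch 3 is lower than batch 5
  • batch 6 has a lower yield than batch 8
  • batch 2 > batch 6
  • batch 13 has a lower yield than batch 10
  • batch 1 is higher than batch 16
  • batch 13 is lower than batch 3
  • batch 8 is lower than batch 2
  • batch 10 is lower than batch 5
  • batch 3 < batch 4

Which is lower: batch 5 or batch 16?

batch 16 < batch 14 and batch 14 < batch 6 give batch 16 < batch 6.
With batch 6 < batch 4: batch 16 < batch 14 < batch 6 < batch 4.
With batch 4 < batch 8: batch 16 < batch 14 < batch 6 < batch 4 < batch 8.
With batch 8 < batch 2: batch 16 < batch 14 < batch 6 < batch 4 < batch 8 < batch 2.
With batch 2 < batch 10: batch 16 < batch 14 < batch 6 < batch 4 < batch 8 < batch 2 < batch 10.
With batch 10 < batch 5: batch 16 < batch 14 < batch 6 < batch 4 < batch 8 < batch 2 < batch 10 < batch 5.
So batch 16 < batch 5; batch 16 is the lower of the two.

batch 16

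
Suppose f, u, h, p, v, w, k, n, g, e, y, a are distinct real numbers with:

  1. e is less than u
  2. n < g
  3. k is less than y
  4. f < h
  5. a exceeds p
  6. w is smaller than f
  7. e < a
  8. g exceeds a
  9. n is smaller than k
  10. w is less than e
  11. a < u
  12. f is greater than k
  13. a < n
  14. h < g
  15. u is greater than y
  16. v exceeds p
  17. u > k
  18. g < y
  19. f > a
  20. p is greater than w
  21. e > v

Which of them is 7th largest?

n

The consecutive relations fix a unique order: w < p < v < e < a < n < k < f < h < g < y < u.
Counting 7 from the largest end gives n.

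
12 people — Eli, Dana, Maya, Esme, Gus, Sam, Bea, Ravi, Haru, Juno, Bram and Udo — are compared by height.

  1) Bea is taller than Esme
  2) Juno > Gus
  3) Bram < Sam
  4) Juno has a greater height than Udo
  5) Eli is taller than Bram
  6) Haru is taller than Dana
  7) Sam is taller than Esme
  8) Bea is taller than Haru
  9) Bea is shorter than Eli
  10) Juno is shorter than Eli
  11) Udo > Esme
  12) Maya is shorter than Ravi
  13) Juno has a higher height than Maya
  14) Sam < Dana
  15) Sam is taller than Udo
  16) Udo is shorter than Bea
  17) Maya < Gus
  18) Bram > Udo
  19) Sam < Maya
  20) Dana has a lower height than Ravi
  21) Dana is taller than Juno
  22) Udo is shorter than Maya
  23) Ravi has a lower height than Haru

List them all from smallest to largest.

The consecutive links are each given: Esme < Udo; Udo < Bram; Bram < Sam; Sam < Maya; Maya < Gus; Gus < Juno; Juno < Dana; Dana < Ravi; Ravi < Haru; Haru < Bea; Bea < Eli.

Esme < Udo < Bram < Sam < Maya < Gus < Juno < Dana < Ravi < Haru < Bea < Eli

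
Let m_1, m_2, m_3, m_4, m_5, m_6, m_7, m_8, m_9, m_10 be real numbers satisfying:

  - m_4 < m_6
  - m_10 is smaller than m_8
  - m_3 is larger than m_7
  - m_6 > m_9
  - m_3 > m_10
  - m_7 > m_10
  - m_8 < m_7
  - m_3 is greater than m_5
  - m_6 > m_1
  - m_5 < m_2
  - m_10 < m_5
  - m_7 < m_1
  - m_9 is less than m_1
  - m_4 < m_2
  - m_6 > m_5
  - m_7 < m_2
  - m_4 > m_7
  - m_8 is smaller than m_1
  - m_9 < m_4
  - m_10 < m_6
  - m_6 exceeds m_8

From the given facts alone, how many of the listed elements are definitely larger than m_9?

4

The elements the relations force above m_9 are m_4, m_1, m_6, m_2 — no chain reaches any other.
That is 4.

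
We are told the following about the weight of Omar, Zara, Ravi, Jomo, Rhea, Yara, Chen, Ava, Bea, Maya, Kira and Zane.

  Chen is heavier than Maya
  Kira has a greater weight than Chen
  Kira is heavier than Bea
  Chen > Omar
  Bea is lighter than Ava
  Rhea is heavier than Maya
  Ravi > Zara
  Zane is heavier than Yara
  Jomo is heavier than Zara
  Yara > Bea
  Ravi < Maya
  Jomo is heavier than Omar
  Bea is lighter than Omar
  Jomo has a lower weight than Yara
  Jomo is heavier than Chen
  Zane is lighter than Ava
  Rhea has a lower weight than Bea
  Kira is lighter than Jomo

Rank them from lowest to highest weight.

Nothing is placed below Zara, so it is least; from there Zara < Ravi; Ravi < Maya; Maya < Rhea; Rhea < Bea; Bea < Omar; Omar < Chen; Chen < Kira; Kira < Jomo; Jomo < Yara; Yara < Zane; Zane < Ava, each given directly.

Zara < Ravi < Maya < Rhea < Bea < Omar < Chen < Kira < Jomo < Yara < Zane < Ava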